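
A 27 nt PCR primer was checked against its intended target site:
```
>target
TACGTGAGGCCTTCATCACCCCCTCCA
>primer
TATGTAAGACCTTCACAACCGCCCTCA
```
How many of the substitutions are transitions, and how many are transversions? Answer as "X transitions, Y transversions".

Mismatches (1-based):
site 3: C→T (pyrimidine→pyrimidine, transition)
site 6: G→A (purine→purine, transition)
site 9: G→A (purine→purine, transition)
site 16: T→C (pyrimidine→pyrimidine, transition)
site 17: C→A (pyrimidine→purine, transversion)
site 21: C→G (pyrimidine→purine, transversion)
site 24: T→C (pyrimidine→pyrimidine, transition)
site 25: C→T (pyrimidine→pyrimidine, transition)

6 transitions, 2 transversions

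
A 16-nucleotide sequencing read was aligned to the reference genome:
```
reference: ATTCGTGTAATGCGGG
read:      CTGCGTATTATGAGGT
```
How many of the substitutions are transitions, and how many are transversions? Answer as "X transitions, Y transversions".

Transitions (purine↔purine or pyrimidine↔pyrimidine): 7 G→A.
Transversions (purine↔pyrimidine): 1 A→C, 3 T→G, 9 A→T, 13 C→A, 16 G→T.

1 transition, 5 transversions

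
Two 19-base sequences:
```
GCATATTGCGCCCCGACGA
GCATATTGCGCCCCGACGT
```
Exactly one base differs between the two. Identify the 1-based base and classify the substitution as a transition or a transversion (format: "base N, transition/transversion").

base 19, transversion

Base 19 changes A→T. A is a purine and T is a pyrimidine, so this is a transversion.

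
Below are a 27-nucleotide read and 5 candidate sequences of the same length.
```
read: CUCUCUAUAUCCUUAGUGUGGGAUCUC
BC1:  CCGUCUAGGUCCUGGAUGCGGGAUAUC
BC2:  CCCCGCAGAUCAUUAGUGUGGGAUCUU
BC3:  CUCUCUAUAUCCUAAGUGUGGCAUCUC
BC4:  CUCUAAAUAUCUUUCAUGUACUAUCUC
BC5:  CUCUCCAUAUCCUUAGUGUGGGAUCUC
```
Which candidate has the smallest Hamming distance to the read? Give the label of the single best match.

BC1 differs at 9 sites; BC2 differs at 7 sites; BC3 differs at 2 sites; BC4 differs at 8 sites; BC5 differs at 1 site. The closest is BC5.

BC5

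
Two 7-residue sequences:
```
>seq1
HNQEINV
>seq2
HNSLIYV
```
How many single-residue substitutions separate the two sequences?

Comparing position by position, 3 positions differ: 3 (Q/S), 4 (E/L), 6 (N/Y).

3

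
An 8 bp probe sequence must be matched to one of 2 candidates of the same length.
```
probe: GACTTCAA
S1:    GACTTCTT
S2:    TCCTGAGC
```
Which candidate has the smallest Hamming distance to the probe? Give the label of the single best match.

S1 differs at 2 sites; S2 differs at 6 sites. The closest is S1.

S1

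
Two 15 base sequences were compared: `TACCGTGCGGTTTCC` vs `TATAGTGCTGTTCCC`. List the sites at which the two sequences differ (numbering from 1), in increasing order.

3, 4, 9, 13

Scanning 1-based: 3: C/T; 4: C/A; 9: G/T; 13: T/C.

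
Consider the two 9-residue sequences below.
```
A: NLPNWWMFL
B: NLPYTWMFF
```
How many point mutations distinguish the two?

3

The sequences differ at residues 4, 5, 9 (1-based) — 3 in total.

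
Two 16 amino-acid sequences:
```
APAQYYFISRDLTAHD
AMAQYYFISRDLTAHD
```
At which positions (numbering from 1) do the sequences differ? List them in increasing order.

Differences at position 2 (P→M).

2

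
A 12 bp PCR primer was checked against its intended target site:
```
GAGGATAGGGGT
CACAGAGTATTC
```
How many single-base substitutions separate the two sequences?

11

Comparing position by position, 11 bases differ: 1 (G/C), 3 (G/C), 4 (G/A), 5 (A/G), 6 (T/A), 7 (A/G), 8 (G/T), 9 (G/A), 10 (G/T), 11 (G/T), 12 (T/C).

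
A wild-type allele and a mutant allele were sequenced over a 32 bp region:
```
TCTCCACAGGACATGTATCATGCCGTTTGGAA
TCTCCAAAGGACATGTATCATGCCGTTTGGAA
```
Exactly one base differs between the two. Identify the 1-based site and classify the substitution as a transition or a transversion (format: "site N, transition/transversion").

The sequences differ only at site 7: C→A (pyrimidine→purine), a transversion.

site 7, transversion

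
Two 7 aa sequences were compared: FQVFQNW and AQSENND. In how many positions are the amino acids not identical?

5

The sequences differ at positions 1, 3, 4, 5, 7 (1-based) — 5 in total.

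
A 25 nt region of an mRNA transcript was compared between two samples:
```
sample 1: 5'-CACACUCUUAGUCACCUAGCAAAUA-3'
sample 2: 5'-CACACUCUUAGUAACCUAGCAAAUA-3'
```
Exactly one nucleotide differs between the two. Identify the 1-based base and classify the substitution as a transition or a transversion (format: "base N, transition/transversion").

base 13, transversion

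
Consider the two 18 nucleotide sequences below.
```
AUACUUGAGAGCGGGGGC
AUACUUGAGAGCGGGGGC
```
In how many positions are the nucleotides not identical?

0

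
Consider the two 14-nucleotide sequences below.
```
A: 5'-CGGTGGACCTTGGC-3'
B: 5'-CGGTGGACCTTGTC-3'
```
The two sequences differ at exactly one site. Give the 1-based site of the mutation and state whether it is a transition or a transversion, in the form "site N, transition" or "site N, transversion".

site 13, transversion

The sequences differ only at site 13: G→T (purine→pyrimidine), a transversion.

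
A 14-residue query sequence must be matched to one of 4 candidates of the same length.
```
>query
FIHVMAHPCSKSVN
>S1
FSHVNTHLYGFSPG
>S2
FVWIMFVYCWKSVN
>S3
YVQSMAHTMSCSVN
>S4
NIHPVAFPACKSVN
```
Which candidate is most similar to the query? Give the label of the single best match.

Hamming distances to query — S1: 9; S2: 7; S3: 7; S4: 6.
Smallest is S4 with 6 mismatches.

S4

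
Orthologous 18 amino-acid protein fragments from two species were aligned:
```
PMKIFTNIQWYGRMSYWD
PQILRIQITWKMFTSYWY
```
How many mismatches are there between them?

The sequences differ at residues 2, 3, 4, 5, 6, 7, 9, 11, 12, 13, 14, 18 (1-based) — 12 in total.

12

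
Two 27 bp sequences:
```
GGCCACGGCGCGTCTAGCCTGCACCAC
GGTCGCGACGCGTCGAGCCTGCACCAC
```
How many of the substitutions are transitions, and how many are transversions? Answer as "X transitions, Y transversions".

3 transitions, 1 transversion

Mismatches (1-based):
position 3: C→T (pyrimidine→pyrimidine, transition)
position 5: A→G (purine→purine, transition)
position 8: G→A (purine→purine, transition)
position 15: T→G (pyrimidine→purine, transversion)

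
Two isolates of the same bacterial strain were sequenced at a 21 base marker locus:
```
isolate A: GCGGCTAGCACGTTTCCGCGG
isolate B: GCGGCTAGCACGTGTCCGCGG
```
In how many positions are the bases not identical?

1

The sequences differ at positions 14 (1-based) — 1 in total.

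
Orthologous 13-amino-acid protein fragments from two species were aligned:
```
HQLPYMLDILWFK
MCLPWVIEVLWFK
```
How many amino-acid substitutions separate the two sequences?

Comparing position by position, 7 residues differ: 1 (H/M), 2 (Q/C), 5 (Y/W), 6 (M/V), 7 (L/I), 8 (D/E), 9 (I/V).

7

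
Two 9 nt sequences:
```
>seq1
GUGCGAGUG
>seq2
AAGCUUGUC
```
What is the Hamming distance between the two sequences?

5

Mismatches (1-based): site 1: G→A; site 2: U→A; site 5: G→U; site 6: A→U; site 9: G→C.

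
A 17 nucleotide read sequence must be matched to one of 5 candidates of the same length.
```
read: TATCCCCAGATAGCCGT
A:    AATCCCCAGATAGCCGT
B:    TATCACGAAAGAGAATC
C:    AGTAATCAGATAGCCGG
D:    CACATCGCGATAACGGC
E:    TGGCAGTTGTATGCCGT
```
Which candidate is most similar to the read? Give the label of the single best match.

A

Hamming distances to read — A: 1; B: 8; C: 6; D: 9; E: 9.
Smallest is A with 1 mismatch.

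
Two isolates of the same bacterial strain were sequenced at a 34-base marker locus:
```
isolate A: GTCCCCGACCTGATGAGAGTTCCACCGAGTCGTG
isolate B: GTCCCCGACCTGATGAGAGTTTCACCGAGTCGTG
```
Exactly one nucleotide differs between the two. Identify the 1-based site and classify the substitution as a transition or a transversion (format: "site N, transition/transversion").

The sequences differ only at site 22: C→T (pyrimidine→pyrimidine), a transition.

site 22, transition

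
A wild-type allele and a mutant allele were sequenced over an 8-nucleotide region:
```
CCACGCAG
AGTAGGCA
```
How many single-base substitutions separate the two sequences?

7

Mismatches (1-based): base 1: C→A; base 2: C→G; base 3: A→T; base 4: C→A; base 6: C→G; base 7: A→C; base 8: G→A.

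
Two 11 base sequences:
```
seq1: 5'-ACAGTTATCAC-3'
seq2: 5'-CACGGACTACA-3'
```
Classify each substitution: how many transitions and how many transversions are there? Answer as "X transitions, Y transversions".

0 transitions, 9 transversions

Mismatches (1-based):
position 1: A→C (purine→pyrimidine, transversion)
position 2: C→A (pyrimidine→purine, transversion)
position 3: A→C (purine→pyrimidine, transversion)
position 5: T→G (pyrimidine→purine, transversion)
position 6: T→A (pyrimidine→purine, transversion)
position 7: A→C (purine→pyrimidine, transversion)
position 9: C→A (pyrimidine→purine, transversion)
position 10: A→C (purine→pyrimidine, transversion)
position 11: C→A (pyrimidine→purine, transversion)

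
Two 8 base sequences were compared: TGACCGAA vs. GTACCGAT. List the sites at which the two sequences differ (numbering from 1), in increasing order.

Differences at site 1 (T→G), site 2 (G→T), site 8 (A→T).

1, 2, 8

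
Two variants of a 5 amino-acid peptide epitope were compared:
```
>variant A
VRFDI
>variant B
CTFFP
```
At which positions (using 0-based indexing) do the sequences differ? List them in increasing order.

Scanning 0-based: 0: V/C; 1: R/T; 3: D/F; 4: I/P.

0, 1, 3, 4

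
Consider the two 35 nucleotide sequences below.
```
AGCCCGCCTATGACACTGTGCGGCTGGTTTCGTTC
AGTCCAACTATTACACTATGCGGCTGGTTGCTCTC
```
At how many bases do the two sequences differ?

Comparing position by position, 8 bases differ: 3 (C/T), 6 (G/A), 7 (C/A), 12 (G/T), 18 (G/A), 30 (T/G), 32 (G/T), 33 (T/C).

8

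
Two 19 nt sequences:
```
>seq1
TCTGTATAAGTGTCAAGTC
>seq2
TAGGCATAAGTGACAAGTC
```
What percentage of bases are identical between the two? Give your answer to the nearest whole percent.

79%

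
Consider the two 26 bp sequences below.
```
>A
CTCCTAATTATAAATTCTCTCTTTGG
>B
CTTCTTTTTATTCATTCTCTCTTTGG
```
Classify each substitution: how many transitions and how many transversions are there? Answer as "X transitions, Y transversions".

Transitions (purine↔purine or pyrimidine↔pyrimidine): 3 C→T.
Transversions (purine↔pyrimidine): 6 A→T, 7 A→T, 12 A→T, 13 A→C.

1 transition, 4 transversions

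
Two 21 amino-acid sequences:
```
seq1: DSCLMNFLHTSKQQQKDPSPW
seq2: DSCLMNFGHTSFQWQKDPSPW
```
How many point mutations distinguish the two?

The sequences differ at positions 8, 12, 14 (1-based) — 3 in total.

3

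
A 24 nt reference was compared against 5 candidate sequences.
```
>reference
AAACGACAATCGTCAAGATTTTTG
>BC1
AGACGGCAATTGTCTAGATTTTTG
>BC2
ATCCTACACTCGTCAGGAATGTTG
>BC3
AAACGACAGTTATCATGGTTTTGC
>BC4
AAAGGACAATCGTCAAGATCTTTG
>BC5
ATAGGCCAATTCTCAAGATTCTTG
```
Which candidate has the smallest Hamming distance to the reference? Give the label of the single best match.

BC1 differs at 4 positions; BC2 differs at 7 positions; BC3 differs at 7 positions; BC4 differs at 2 positions; BC5 differs at 6 positions. The closest is BC4.

BC4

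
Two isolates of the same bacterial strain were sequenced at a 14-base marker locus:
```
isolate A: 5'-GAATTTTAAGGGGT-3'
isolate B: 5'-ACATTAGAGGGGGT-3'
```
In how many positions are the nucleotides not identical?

5

Comparing position by position, 5 positions differ: 1 (G/A), 2 (A/C), 6 (T/A), 7 (T/G), 9 (A/G).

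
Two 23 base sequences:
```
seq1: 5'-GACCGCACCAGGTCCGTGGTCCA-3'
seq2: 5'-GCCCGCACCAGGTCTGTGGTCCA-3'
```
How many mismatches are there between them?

2

The sequences differ at positions 2, 15 (1-based) — 2 in total.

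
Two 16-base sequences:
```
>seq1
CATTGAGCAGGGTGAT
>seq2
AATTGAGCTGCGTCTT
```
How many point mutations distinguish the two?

Comparing position by position, 5 bases differ: 1 (C/A), 9 (A/T), 11 (G/C), 14 (G/C), 15 (A/T).

5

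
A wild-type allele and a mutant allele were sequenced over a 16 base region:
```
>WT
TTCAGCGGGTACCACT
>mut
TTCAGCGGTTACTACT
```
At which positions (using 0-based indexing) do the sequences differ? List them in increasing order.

Scanning 0-based: 8: G/T; 12: C/T.

8, 12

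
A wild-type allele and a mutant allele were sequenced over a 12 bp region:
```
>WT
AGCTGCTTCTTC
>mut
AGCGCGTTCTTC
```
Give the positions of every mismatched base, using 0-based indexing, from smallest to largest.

3, 4, 5

Scanning 0-based: 3: T/G; 4: G/C; 5: C/G.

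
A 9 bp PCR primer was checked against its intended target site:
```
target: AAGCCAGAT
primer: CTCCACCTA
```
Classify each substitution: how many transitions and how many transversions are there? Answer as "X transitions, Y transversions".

Mismatches (1-based):
position 1: A→C (purine→pyrimidine, transversion)
position 2: A→T (purine→pyrimidine, transversion)
position 3: G→C (purine→pyrimidine, transversion)
position 5: C→A (pyrimidine→purine, transversion)
position 6: A→C (purine→pyrimidine, transversion)
position 7: G→C (purine→pyrimidine, transversion)
position 8: A→T (purine→pyrimidine, transversion)
position 9: T→A (pyrimidine→purine, transversion)

0 transitions, 8 transversions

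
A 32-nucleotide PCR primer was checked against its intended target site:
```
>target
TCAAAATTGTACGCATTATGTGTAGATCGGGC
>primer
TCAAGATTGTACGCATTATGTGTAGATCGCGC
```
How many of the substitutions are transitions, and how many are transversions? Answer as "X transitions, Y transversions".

Transitions (purine↔purine or pyrimidine↔pyrimidine): 5 A→G.
Transversions (purine↔pyrimidine): 30 G→C.

1 transition, 1 transversion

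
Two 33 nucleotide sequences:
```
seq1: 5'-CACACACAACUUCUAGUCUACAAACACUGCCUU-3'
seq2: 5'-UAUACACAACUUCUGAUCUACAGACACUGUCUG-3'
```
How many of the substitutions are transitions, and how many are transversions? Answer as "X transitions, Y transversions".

6 transitions, 1 transversion

Mismatches (1-based):
site 1: C→U (pyrimidine→pyrimidine, transition)
site 3: C→U (pyrimidine→pyrimidine, transition)
site 15: A→G (purine→purine, transition)
site 16: G→A (purine→purine, transition)
site 23: A→G (purine→purine, transition)
site 30: C→U (pyrimidine→pyrimidine, transition)
site 33: U→G (pyrimidine→purine, transversion)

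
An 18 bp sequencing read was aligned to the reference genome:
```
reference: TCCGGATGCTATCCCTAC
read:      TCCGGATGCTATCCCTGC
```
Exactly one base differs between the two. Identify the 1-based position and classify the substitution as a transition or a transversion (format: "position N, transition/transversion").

Position 17 changes A→G. A is a purine and G is a purine, so this is a transition.

position 17, transition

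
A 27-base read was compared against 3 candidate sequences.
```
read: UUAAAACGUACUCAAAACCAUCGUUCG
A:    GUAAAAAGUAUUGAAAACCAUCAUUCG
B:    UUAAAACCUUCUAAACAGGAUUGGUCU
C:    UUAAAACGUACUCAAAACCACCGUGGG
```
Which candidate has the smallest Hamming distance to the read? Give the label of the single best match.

A differs at 5 bases; B differs at 9 bases; C differs at 3 bases. The closest is C.

C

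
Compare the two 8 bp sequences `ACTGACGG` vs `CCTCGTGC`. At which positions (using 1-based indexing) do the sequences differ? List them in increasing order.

Differences at position 1 (A→C), position 4 (G→C), position 5 (A→G), position 6 (C→T), position 8 (G→C).

1, 4, 5, 6, 8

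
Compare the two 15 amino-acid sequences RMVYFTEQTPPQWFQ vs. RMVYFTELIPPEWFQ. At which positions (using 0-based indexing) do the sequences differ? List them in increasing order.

7, 8, 11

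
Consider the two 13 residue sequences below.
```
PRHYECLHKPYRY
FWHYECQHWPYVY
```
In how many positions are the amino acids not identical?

5

The sequences differ at positions 1, 2, 7, 9, 12 (1-based) — 5 in total.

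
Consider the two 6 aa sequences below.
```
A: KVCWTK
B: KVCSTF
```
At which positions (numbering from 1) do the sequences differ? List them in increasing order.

4, 6

Differences at position 4 (W→S), position 6 (K→F).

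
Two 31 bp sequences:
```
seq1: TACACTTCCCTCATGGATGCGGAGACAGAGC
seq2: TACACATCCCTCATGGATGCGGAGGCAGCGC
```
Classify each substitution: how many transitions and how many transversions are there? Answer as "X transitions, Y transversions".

Mismatches (1-based):
position 6: T→A (pyrimidine→purine, transversion)
position 25: A→G (purine→purine, transition)
position 29: A→C (purine→pyrimidine, transversion)

1 transition, 2 transversions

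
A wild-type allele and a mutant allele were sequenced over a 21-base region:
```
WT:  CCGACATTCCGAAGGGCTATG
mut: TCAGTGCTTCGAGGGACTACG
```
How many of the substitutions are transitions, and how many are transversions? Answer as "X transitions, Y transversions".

Transitions (purine↔purine or pyrimidine↔pyrimidine): 1 C→T, 3 G→A, 4 A→G, 5 C→T, 6 A→G, 7 T→C, 9 C→T, 13 A→G, 16 G→A, 20 T→C.
Transversions (purine↔pyrimidine): none.

10 transitions, 0 transversions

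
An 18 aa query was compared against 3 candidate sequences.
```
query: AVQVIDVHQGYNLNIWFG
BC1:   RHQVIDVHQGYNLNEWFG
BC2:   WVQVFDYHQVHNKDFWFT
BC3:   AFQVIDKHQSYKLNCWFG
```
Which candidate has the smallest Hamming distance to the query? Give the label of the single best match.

BC1

BC1 differs at 3 positions; BC2 differs at 9 positions; BC3 differs at 5 positions. The closest is BC1.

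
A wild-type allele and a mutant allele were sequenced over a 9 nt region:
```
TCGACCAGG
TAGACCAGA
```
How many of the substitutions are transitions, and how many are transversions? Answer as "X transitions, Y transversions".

Mismatches (1-based):
site 2: C→A (pyrimidine→purine, transversion)
site 9: G→A (purine→purine, transition)

1 transition, 1 transversion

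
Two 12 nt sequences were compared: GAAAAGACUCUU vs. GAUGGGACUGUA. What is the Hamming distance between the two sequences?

Mismatches (1-based): site 3: A→U; site 4: A→G; site 5: A→G; site 10: C→G; site 12: U→A.

5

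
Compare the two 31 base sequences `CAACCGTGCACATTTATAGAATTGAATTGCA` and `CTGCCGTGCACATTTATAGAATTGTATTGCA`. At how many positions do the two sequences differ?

3

Comparing position by position, 3 positions differ: 2 (A/T), 3 (A/G), 25 (A/T).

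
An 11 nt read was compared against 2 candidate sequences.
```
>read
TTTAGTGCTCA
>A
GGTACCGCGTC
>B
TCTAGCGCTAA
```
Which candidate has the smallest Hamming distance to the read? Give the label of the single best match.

B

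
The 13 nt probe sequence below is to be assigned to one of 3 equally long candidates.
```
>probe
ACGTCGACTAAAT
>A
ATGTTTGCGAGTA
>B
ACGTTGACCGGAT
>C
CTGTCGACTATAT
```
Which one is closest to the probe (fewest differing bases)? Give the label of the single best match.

C

A differs at 8 bases; B differs at 4 bases; C differs at 3 bases. The closest is C.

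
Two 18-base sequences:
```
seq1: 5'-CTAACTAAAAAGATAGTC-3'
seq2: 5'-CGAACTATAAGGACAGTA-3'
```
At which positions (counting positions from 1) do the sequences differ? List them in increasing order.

2, 8, 11, 14, 18

Scanning 1-based: 2: T/G; 8: A/T; 11: A/G; 14: T/C; 18: C/A.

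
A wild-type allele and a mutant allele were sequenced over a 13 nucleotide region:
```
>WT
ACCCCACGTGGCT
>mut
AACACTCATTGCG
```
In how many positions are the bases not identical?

Comparing position by position, 6 positions differ: 2 (C/A), 4 (C/A), 6 (A/T), 8 (G/A), 10 (G/T), 13 (T/G).

6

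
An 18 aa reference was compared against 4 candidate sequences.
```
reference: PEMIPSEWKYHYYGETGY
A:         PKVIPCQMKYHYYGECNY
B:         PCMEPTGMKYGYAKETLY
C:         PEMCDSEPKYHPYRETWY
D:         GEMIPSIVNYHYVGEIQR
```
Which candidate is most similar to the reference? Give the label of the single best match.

C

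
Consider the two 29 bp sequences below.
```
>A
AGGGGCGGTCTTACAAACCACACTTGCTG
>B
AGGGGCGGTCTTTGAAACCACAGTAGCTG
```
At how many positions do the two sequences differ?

4

The sequences differ at positions 13, 14, 23, 25 (1-based) — 4 in total.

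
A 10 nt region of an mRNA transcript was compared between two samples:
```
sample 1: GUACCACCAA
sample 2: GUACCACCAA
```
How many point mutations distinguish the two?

0

The two sequences are identical at every position.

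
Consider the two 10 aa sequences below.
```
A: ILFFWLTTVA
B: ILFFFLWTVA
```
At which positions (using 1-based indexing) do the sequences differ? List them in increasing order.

Scanning 1-based: 5: W/F; 7: T/W.

5, 7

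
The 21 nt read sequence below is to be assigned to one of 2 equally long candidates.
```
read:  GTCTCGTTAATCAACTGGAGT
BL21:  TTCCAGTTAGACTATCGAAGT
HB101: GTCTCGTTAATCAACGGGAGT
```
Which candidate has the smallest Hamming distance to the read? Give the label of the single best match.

HB101

Hamming distances to read — BL21: 9; HB101: 1.
Smallest is HB101 with 1 mismatch.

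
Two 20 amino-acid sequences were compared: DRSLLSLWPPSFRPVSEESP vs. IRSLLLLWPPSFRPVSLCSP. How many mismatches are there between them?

Mismatches (1-based): position 1: D→I; position 6: S→L; position 17: E→L; position 18: E→C.

4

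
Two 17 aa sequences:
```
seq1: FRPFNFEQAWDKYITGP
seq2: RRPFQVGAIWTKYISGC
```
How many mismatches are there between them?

The sequences differ at positions 1, 5, 6, 7, 8, 9, 11, 15, 17 (1-based) — 9 in total.

9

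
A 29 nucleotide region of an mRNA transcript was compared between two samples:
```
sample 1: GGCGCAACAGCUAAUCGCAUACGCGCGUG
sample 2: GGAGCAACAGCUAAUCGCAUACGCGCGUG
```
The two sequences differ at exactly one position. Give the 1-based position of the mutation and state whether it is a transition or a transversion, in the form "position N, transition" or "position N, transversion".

position 3, transversion

The sequences differ only at position 3: C→A (pyrimidine→purine), a transversion.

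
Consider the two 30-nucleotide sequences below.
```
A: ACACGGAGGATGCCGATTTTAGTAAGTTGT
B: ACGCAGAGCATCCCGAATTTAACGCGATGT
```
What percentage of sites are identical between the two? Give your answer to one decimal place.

66.7%

Mismatches at positions 3, 5, 9, 12, 17, 22, 23, 24, 25, 27 (1-based): 10 of 30.
Identical positions: 20/30 = 66.67% → 66.7%.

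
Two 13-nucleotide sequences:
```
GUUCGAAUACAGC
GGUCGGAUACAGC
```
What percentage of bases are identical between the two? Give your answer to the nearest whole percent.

85%

2 positions differ (2, 6), so 11 of 13 match: 11/13 = 84.62%.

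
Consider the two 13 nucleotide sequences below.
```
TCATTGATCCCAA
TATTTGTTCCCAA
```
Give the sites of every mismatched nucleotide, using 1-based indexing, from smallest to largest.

2, 3, 7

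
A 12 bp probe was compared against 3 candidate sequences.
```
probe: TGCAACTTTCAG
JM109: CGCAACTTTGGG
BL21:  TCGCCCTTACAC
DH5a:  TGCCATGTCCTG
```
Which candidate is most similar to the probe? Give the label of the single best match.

JM109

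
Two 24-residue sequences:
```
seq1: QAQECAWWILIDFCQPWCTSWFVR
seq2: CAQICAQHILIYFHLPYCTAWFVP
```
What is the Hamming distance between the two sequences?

10

The sequences differ at positions 1, 4, 7, 8, 12, 14, 15, 17, 20, 24 (1-based) — 10 in total.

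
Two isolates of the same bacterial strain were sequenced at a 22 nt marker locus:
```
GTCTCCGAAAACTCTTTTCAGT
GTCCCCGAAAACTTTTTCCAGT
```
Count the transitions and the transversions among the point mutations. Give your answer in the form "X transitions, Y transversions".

Mismatches (1-based):
base 4: T→C (pyrimidine→pyrimidine, transition)
base 14: C→T (pyrimidine→pyrimidine, transition)
base 18: T→C (pyrimidine→pyrimidine, transition)

3 transitions, 0 transversions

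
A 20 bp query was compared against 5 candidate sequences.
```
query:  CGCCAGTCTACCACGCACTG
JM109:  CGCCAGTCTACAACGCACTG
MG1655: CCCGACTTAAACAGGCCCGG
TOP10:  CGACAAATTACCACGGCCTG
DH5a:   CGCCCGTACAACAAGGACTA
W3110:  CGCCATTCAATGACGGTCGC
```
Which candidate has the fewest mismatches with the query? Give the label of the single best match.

JM109

Hamming distances to query — JM109: 1; MG1655: 9; TOP10: 6; DH5a: 7; W3110: 8.
Smallest is JM109 with 1 mismatch.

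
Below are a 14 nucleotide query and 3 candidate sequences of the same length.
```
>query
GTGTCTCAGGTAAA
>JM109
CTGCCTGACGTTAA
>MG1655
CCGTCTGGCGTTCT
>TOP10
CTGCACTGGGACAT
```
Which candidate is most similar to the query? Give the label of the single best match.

JM109 differs at 5 sites; MG1655 differs at 8 sites; TOP10 differs at 9 sites. The closest is JM109.

JM109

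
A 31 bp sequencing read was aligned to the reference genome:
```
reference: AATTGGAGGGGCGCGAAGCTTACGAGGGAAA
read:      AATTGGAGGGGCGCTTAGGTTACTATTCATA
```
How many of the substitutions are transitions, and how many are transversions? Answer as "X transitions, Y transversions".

0 transitions, 8 transversions

Mismatches (1-based):
position 15: G→T (purine→pyrimidine, transversion)
position 16: A→T (purine→pyrimidine, transversion)
position 19: C→G (pyrimidine→purine, transversion)
position 24: G→T (purine→pyrimidine, transversion)
position 26: G→T (purine→pyrimidine, transversion)
position 27: G→T (purine→pyrimidine, transversion)
position 28: G→C (purine→pyrimidine, transversion)
position 30: A→T (purine→pyrimidine, transversion)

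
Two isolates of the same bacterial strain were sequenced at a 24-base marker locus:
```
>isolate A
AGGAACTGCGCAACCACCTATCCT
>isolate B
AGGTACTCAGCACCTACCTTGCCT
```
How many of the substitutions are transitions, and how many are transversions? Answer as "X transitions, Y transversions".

1 transition, 6 transversions

Mismatches (1-based):
site 4: A→T (purine→pyrimidine, transversion)
site 8: G→C (purine→pyrimidine, transversion)
site 9: C→A (pyrimidine→purine, transversion)
site 13: A→C (purine→pyrimidine, transversion)
site 15: C→T (pyrimidine→pyrimidine, transition)
site 20: A→T (purine→pyrimidine, transversion)
site 21: T→G (pyrimidine→purine, transversion)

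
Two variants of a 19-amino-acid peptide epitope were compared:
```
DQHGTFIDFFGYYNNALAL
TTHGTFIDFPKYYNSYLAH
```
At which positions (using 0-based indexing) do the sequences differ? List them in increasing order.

Differences at position 0 (D→T), position 1 (Q→T), position 9 (F→P), position 10 (G→K), position 14 (N→S), position 15 (A→Y), position 18 (L→H).

0, 1, 9, 10, 14, 15, 18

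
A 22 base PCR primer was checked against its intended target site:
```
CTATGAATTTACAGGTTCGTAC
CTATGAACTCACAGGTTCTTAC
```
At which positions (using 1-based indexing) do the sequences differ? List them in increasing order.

Scanning 1-based: 8: T/C; 10: T/C; 19: G/T.

8, 10, 19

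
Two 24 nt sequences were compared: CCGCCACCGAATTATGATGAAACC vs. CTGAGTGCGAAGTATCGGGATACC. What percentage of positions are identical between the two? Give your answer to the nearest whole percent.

10 positions differ (2, 4, 5, 6, 7, 12, 16, 17, 18, 21), so 14 of 24 match: 14/24 = 58.33%.

58%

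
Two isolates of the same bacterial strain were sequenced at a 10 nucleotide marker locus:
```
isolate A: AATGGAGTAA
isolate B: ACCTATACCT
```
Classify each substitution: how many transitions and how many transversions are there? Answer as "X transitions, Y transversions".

4 transitions, 5 transversions

Mismatches (1-based):
position 2: A→C (purine→pyrimidine, transversion)
position 3: T→C (pyrimidine→pyrimidine, transition)
position 4: G→T (purine→pyrimidine, transversion)
position 5: G→A (purine→purine, transition)
position 6: A→T (purine→pyrimidine, transversion)
position 7: G→A (purine→purine, transition)
position 8: T→C (pyrimidine→pyrimidine, transition)
position 9: A→C (purine→pyrimidine, transversion)
position 10: A→T (purine→pyrimidine, transversion)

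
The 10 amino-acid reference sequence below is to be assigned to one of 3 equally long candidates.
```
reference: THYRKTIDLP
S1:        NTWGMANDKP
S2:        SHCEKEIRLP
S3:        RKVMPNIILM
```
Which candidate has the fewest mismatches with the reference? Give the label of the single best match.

Hamming distances to reference — S1: 8; S2: 5; S3: 8.
Smallest is S2 with 5 mismatches.

S2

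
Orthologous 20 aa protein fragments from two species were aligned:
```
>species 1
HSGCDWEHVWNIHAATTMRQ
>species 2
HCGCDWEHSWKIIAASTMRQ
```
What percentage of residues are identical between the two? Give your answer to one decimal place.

75.0%

Mismatches at positions 2, 9, 11, 13, 16 (1-based): 5 of 20.
Identical positions: 15/20 = 75% → 75.0%.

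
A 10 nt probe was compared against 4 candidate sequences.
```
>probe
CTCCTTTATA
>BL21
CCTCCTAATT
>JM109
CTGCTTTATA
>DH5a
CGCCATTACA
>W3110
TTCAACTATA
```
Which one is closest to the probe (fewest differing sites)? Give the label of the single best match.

BL21 differs at 5 sites; JM109 differs at 1 site; DH5a differs at 3 sites; W3110 differs at 4 sites. The closest is JM109.

JM109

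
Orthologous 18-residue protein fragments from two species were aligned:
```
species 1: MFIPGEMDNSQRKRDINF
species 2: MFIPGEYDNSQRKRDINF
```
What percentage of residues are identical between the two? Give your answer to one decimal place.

94.4%

Mismatch at position 7 (1-based): 1 of 18.
Identical positions: 17/18 = 94.44% → 94.4%.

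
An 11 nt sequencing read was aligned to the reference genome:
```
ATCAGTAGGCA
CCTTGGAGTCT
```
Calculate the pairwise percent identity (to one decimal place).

36.4%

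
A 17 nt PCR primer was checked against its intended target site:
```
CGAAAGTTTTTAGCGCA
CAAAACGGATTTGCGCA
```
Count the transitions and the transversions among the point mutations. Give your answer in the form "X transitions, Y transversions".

Mismatches (1-based):
base 2: G→A (purine→purine, transition)
base 6: G→C (purine→pyrimidine, transversion)
base 7: T→G (pyrimidine→purine, transversion)
base 8: T→G (pyrimidine→purine, transversion)
base 9: T→A (pyrimidine→purine, transversion)
base 12: A→T (purine→pyrimidine, transversion)

1 transition, 5 transversions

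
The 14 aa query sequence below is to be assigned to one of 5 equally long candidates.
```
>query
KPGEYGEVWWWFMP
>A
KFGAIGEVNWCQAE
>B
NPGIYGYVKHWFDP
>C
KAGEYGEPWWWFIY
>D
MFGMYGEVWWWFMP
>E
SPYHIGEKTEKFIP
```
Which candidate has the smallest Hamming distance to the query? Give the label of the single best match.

D

A differs at 8 residues; B differs at 6 residues; C differs at 4 residues; D differs at 3 residues; E differs at 9 residues. The closest is D.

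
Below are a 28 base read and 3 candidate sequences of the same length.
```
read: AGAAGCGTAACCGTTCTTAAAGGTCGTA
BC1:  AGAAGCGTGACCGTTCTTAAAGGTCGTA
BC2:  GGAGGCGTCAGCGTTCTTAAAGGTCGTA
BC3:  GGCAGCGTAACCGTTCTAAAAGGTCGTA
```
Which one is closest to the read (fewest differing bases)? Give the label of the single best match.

BC1 differs at 1 base; BC2 differs at 4 bases; BC3 differs at 3 bases. The closest is BC1.

BC1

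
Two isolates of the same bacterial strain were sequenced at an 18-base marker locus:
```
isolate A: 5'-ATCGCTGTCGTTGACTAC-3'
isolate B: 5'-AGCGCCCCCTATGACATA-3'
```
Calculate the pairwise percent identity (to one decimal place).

9 positions differ (2, 6, 7, 8, 10, 11, 16, 17, 18), so 9 of 18 match: 9/18 = 50%.

50.0%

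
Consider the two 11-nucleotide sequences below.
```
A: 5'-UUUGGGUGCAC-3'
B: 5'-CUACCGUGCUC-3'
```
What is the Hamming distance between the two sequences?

The sequences differ at sites 1, 3, 4, 5, 10 (1-based) — 5 in total.

5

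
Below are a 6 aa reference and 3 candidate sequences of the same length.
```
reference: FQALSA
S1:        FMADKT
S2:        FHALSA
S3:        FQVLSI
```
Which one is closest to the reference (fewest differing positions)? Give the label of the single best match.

S2

Hamming distances to reference — S1: 4; S2: 1; S3: 2.
Smallest is S2 with 1 mismatch.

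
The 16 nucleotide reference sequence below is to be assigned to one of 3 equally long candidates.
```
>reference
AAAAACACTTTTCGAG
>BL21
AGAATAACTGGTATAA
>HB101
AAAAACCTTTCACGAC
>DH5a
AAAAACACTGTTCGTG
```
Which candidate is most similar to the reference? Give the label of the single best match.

DH5a

Hamming distances to reference — BL21: 8; HB101: 5; DH5a: 2.
Smallest is DH5a with 2 mismatches.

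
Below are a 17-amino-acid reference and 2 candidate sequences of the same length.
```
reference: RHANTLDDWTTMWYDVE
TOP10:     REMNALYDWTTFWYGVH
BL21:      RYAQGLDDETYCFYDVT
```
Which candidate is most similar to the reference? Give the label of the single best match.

TOP10 differs at 7 positions; BL21 differs at 8 positions. The closest is TOP10.

TOP10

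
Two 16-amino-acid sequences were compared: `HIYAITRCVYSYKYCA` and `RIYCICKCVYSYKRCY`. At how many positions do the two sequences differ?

Mismatches (1-based): position 1: H→R; position 4: A→C; position 6: T→C; position 7: R→K; position 14: Y→R; position 16: A→Y.

6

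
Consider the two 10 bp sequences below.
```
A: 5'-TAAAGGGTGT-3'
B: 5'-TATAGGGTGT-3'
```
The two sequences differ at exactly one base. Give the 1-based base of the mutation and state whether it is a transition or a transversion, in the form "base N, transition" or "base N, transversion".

The sequences differ only at base 3: A→T (purine→pyrimidine), a transversion.

base 3, transversion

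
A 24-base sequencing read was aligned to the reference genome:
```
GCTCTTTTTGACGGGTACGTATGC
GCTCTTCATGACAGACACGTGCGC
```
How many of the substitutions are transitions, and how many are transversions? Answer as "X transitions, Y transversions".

Transitions (purine↔purine or pyrimidine↔pyrimidine): 7 T→C, 13 G→A, 15 G→A, 16 T→C, 21 A→G, 22 T→C.
Transversions (purine↔pyrimidine): 8 T→A.

6 transitions, 1 transversion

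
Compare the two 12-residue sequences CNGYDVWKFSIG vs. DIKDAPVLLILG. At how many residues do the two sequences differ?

11

The sequences differ at residues 1, 2, 3, 4, 5, 6, 7, 8, 9, 10, 11 (1-based) — 11 in total.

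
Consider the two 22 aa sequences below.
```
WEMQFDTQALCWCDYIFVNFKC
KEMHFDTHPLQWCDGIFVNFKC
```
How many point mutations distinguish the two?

Comparing position by position, 6 residues differ: 1 (W/K), 4 (Q/H), 8 (Q/H), 9 (A/P), 11 (C/Q), 15 (Y/G).

6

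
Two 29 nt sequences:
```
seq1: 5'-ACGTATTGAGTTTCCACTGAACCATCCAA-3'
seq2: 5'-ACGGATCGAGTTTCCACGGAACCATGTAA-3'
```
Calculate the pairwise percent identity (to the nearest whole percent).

83%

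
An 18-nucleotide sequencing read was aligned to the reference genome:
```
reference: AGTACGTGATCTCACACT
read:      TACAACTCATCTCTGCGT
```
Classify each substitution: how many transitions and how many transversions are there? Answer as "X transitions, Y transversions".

Mismatches (1-based):
position 1: A→T (purine→pyrimidine, transversion)
position 2: G→A (purine→purine, transition)
position 3: T→C (pyrimidine→pyrimidine, transition)
position 5: C→A (pyrimidine→purine, transversion)
position 6: G→C (purine→pyrimidine, transversion)
position 8: G→C (purine→pyrimidine, transversion)
position 14: A→T (purine→pyrimidine, transversion)
position 15: C→G (pyrimidine→purine, transversion)
position 16: A→C (purine→pyrimidine, transversion)
position 17: C→G (pyrimidine→purine, transversion)

2 transitions, 8 transversions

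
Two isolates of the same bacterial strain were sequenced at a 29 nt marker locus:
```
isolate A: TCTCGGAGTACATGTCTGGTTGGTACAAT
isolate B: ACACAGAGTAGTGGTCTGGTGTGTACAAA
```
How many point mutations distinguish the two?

9

The sequences differ at positions 1, 3, 5, 11, 12, 13, 21, 22, 29 (1-based) — 9 in total.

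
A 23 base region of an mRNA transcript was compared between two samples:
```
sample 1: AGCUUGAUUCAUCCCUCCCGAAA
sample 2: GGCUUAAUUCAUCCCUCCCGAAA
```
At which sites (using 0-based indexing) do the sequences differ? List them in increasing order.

0, 5

Scanning 0-based: 0: A/G; 5: G/A.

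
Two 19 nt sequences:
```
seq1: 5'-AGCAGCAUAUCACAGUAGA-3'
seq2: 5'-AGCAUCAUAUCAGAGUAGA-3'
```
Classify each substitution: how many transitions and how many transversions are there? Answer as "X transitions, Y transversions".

0 transitions, 2 transversions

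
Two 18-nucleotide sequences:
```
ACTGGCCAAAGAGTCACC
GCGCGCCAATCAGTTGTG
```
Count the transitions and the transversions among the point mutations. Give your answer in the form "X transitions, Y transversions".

Transitions (purine↔purine or pyrimidine↔pyrimidine): 1 A→G, 15 C→T, 16 A→G, 17 C→T.
Transversions (purine↔pyrimidine): 3 T→G, 4 G→C, 10 A→T, 11 G→C, 18 C→G.

4 transitions, 5 transversions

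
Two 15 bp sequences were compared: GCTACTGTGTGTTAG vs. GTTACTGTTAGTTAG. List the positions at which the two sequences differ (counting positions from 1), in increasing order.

2, 9, 10

Differences at position 2 (C→T), position 9 (G→T), position 10 (T→A).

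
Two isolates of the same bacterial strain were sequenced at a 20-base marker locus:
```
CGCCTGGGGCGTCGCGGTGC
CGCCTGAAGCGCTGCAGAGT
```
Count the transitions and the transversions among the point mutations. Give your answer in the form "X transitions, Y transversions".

6 transitions, 1 transversion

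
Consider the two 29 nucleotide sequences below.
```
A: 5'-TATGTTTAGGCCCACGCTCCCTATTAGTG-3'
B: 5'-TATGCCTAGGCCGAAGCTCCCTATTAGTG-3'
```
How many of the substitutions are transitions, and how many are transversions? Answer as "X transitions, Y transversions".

Transitions (purine↔purine or pyrimidine↔pyrimidine): 5 T→C, 6 T→C.
Transversions (purine↔pyrimidine): 13 C→G, 15 C→A.

2 transitions, 2 transversions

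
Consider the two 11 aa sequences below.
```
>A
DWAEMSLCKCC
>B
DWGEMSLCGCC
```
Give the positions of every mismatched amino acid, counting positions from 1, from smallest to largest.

Scanning 1-based: 3: A/G; 9: K/G.

3, 9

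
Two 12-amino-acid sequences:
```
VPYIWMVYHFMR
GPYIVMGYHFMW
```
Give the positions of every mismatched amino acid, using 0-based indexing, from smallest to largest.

0, 4, 6, 11

Scanning 0-based: 0: V/G; 4: W/V; 6: V/G; 11: R/W.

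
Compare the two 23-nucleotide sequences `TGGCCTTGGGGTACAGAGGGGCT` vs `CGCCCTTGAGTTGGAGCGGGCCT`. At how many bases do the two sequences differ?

8

Comparing position by position, 8 bases differ: 1 (T/C), 3 (G/C), 9 (G/A), 11 (G/T), 13 (A/G), 14 (C/G), 17 (A/C), 21 (G/C).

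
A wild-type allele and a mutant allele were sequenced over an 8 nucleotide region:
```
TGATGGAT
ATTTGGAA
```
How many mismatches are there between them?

4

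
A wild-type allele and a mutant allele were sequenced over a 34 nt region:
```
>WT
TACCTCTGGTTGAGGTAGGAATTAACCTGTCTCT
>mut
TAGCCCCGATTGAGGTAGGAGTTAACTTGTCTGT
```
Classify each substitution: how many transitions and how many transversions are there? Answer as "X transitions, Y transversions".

Transitions (purine↔purine or pyrimidine↔pyrimidine): 5 T→C, 7 T→C, 9 G→A, 21 A→G, 27 C→T.
Transversions (purine↔pyrimidine): 3 C→G, 33 C→G.

5 transitions, 2 transversions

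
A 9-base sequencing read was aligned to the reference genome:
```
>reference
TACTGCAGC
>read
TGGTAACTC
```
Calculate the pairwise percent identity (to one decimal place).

6 positions differ (2, 3, 5, 6, 7, 8), so 3 of 9 match: 3/9 = 33.33%.

33.3%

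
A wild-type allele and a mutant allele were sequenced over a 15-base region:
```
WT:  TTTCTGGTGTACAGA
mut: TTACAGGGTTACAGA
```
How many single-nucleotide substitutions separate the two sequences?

4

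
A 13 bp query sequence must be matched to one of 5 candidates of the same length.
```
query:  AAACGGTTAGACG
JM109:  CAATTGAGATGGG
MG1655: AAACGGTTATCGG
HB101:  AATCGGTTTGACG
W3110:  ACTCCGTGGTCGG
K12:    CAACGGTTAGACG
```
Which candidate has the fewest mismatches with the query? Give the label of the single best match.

JM109 differs at 8 positions; MG1655 differs at 3 positions; HB101 differs at 2 positions; W3110 differs at 8 positions; K12 differs at 1 position. The closest is K12.

K12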